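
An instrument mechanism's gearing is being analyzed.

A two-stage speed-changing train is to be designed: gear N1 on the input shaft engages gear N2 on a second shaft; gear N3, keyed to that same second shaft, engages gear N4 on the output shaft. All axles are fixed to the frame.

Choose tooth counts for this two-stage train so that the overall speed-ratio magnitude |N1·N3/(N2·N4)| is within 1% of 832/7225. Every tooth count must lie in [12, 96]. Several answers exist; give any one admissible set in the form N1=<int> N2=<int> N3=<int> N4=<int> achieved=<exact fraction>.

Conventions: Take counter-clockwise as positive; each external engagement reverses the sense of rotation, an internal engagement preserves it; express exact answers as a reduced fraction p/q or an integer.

N1=13 N2=85 N3=64 N4=85 achieved=832/7225

design class (target 832/7225): fixed-axis compound train
target = 832/7225 in lowest terms: an exact hit needs N1·N3 = k·832 and N2·N4 = k·7225 for one integer k, every count in [12, 96]; additionally prefer no 1:1 stage (N1 ≠ N2, N3 ≠ N4)
k = 1: N1·N3 = 832 = 13·64, N2·N4 = 7225 = 85·85
achieved = 13·64/(85·85) = 832/7225; |achieved − target| = 0 ≤ 208/180625 ✓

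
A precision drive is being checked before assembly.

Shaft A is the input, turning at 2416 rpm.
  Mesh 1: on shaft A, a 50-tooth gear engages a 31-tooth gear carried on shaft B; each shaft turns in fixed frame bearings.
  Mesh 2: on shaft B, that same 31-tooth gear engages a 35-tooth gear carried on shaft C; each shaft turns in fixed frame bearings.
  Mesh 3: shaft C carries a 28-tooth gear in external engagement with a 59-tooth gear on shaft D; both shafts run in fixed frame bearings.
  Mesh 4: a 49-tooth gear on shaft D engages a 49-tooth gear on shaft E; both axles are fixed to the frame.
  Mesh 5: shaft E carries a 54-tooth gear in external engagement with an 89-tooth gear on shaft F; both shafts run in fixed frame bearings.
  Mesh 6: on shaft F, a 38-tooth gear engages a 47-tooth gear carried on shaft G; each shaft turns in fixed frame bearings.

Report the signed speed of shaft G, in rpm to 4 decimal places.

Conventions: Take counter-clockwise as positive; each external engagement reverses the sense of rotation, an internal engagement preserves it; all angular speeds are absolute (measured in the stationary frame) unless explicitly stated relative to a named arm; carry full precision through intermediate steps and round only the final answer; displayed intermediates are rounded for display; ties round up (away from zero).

+803.5158 rpm

topology: fixed-axis compound train — 6 meshes, A→G
mesh 1 [50T→31T]: ω = 2416.0000×50/31 = 3896.7742 rpm, sense flips to −
mesh 2 [31T→35T]: ω = 3896.7742×31/35 = 3451.4286 rpm, sense flips to +
mesh 3 [28T→59T]: ω = 3451.4286×28/59 = 1637.9661 rpm, sense flips to −
mesh 4 [49T→49T]: ω = 1637.9661×49/49 = 1637.9661 rpm, sense flips to +
mesh 5 [54T→89T]: ω = 1637.9661×54/89 = 993.8221 rpm, sense flips to −
mesh 6 [38T→47T]: ω = 993.8221×38/47 = 803.5158 rpm, sense flips to +
signed output speed = +803.5158 rpm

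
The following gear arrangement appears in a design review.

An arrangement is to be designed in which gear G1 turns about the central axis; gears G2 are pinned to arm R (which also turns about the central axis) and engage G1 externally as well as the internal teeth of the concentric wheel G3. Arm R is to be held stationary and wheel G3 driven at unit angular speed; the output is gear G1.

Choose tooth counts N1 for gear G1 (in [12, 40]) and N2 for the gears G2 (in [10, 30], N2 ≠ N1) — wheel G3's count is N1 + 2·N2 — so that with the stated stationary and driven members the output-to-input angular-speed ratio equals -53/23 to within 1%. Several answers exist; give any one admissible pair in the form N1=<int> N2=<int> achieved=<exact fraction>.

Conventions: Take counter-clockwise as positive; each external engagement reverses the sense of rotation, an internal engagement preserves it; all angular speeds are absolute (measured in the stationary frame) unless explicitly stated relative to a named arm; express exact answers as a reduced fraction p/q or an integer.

class = planetary set [ratio -53/23 wanted; Willis about the carrier]
Willis with ω_arm = 0: ω_sun/ω_ring = −N3/N1; set equal to -53/23  ⇒  N3/N1 = −(-53/23) = 53/23
N3 = N1 + 2·N2  ⇒  N2/N1 = (N3/N1 − 1)/2 = (53/23 − 1)/2 = 15/23
smallest multiple with N1 ≥ 12 and N2 ≥ 10: k = 1  ⇒  N1 = 1·23 = 23, N2 = 1·15 = 15 (N1 ≤ 40, N2 ≤ 30, N2 ≠ N1 ✓), N3 = 23 + 2·15 = 53
check: −N3/N1 with N1 = 23, N3 = 53 gives -53/23; |achieved − target| = 0 ≤ 53/2300 ✓

N1=23 N2=15 achieved=-53/23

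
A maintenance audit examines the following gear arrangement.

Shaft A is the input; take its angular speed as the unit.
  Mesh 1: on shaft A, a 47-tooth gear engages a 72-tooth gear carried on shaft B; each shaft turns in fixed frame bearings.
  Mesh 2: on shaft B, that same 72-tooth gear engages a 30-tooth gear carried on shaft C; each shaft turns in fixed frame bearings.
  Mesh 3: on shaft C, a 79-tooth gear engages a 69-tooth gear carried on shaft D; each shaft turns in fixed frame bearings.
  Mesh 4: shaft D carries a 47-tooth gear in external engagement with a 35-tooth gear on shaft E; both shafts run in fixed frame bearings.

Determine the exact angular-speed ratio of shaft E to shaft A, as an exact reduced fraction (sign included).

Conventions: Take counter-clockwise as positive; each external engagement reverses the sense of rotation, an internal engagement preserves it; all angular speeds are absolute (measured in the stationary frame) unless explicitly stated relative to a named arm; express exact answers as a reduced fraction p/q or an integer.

174511/72450

class = fixed-axis compound train [4 meshes; 4 ratios multiply, 4 sense flips]
mesh 1 [47T→72T]: running ratio 47/72, sense −
mesh 2 [72T→30T]: running ratio 47/30, sense +
mesh 3 [79T→69T]: running ratio 3713/2070, sense −
mesh 4 [47T→35T]: running ratio 174511/72450, sense +
ω_out/ω_in = 174511/72450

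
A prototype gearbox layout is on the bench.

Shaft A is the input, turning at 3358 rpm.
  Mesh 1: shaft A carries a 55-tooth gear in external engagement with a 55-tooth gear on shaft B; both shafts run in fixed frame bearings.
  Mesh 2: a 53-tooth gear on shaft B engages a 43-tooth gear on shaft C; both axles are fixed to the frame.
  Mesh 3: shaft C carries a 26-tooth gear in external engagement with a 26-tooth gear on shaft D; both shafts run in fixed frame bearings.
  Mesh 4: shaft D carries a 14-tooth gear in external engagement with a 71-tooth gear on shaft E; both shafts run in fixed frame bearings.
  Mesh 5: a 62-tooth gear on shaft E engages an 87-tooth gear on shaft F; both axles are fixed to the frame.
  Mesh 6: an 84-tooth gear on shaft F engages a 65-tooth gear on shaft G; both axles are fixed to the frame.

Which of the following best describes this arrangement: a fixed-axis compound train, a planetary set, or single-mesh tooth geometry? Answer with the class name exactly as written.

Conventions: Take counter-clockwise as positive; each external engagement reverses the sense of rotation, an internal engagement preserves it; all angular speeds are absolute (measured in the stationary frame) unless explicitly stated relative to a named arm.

fixed-axis compound train

topology: fixed-axis compound train — 6 meshes, A→G
classification: fixed-axis compound train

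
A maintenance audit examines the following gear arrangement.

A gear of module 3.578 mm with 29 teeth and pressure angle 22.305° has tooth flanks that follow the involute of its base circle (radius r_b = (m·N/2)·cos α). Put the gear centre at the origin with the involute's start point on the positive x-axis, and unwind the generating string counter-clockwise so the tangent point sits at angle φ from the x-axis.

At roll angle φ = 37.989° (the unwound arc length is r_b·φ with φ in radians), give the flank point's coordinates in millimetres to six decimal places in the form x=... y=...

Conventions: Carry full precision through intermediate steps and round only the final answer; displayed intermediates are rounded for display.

topology: single-mesh involute geometry — m = 3.578, N = 29
pitch radius r_p = m·N/2 = 3.578·29/2 = 51.881000
base radius r_b = r_p·cos α = 51.881000·cos 22.305° = 47.999087
roll angle φ = 37.989° = 0.66303313 rad
x = r_b·(cos φ + φ·sin φ) = 57.418072
y = r_b·(sin φ − φ·cos φ) = 4.461735

x=57.418072 y=4.461735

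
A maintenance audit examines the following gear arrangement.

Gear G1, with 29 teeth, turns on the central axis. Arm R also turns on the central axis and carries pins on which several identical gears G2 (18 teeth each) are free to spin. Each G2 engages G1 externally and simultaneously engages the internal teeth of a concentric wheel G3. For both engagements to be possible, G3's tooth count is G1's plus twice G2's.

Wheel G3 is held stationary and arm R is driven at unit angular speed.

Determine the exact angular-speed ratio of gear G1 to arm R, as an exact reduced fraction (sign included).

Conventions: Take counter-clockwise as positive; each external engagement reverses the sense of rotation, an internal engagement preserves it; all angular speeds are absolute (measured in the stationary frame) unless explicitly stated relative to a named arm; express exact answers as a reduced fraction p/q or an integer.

94/29

planetary set (29T centre, 18T on arm, 65T internal) — Willis relation
ring teeth: 29 + 2·18 = 65
29(ω_sun−ω_arm) = −65(ω_ring−ω_arm),  ω_ring = 0, ω_arm = 1
ω_sun = 1 − (65/29)(0−1) = 94/29
ω_out/ω_in = 94/29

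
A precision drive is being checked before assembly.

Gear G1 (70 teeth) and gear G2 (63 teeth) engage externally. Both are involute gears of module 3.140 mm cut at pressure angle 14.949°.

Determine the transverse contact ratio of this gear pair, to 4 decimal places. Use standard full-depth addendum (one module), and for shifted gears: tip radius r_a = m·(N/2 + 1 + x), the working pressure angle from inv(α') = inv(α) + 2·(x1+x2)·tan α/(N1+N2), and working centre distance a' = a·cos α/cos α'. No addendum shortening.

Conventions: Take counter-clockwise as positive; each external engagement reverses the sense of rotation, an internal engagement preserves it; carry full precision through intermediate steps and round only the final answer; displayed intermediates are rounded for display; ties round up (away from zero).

class = single-mesh tooth geometry [involute pair 70T × 63T, m = 3.140]
base radii: r_b1 = 106.180525, r_b2 = 95.562472
tip radii: r_a1 = 113.040000, r_a2 = 102.050000
no profile shift: α' = α, a' = a
action lengths: √(r_a1²−r_b1²) = 38.778057, √(r_a2²−r_b2²) = 35.805256
base pitch p_b = π·m·cos α = 9.530742
CR = (38.778057 + 35.805256 − 208.810000·sin 14.94900°)/9.530742 = 2.173898
contact ratio ≈ 2.1739

2.1739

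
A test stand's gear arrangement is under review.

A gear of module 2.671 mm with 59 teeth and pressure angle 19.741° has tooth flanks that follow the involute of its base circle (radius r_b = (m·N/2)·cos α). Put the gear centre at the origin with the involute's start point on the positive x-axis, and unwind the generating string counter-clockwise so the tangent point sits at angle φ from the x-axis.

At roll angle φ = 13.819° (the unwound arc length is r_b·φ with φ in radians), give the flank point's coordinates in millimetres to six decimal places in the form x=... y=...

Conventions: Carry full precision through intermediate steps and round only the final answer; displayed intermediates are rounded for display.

x=76.289501 y=0.344829

class = single-mesh tooth geometry [base-circle involute, m = 2.671, 59T]
pitch radius r_p = m·N/2 = 2.671·59/2 = 78.794500
base radius r_b = r_p·cos α = 78.794500·cos 19.741° = 74.163675
roll angle φ = 13.819° = 0.24118705 rad
x = r_b·(cos φ + φ·sin φ) = 76.289501
y = r_b·(sin φ − φ·cos φ) = 0.344829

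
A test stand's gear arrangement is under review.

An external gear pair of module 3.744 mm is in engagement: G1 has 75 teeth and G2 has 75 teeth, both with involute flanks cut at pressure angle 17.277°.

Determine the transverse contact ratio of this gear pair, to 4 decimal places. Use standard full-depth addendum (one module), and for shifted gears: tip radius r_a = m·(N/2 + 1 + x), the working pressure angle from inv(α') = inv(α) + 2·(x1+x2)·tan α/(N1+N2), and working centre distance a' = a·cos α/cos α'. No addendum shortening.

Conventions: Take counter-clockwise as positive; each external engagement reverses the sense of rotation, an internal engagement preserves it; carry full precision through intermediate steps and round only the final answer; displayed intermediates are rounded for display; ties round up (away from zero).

class = single-mesh tooth geometry [involute pair 75T × 75T, m = 3.744]
base radii: r_b1 = 134.065166, r_b2 = 134.065166
tip radii: r_a1 = 144.144000, r_a2 = 144.144000
no profile shift: α' = α, a' = a
action lengths: √(r_a1²−r_b1²) = 52.953037, √(r_a2²−r_b2²) = 52.953037
base pitch p_b = π·m·cos α = 11.231417
CR = (52.953037 + 52.953037 − 280.800000·sin 17.27700°)/11.231417 = 2.004274
contact ratio ≈ 2.0043

2.0043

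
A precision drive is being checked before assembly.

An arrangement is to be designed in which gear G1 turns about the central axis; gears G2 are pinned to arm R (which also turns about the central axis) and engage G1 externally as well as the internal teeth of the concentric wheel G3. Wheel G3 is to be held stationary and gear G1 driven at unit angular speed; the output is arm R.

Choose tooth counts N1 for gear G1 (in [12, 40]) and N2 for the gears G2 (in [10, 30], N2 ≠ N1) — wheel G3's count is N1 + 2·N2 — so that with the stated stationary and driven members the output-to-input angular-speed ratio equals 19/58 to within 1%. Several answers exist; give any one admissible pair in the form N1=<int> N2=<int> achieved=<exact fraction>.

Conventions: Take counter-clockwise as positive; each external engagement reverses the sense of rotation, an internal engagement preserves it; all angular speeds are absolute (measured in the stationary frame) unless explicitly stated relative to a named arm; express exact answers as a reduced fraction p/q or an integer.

N1=19 N2=10 achieved=19/58

topology: planetary set — design target 19/58, arm = carrier (Willis)
Willis with ω_ring = 0: ω_arm/ω_sun = N1/(N1+N3); set equal to 19/58  ⇒  N3/N1 = 1/(19/58) − 1 = 39/19
N3 = N1 + 2·N2  ⇒  N2/N1 = (N3/N1 − 1)/2 = (39/19 − 1)/2 = 10/19
smallest multiple with N1 ≥ 12 and N2 ≥ 10: k = 1  ⇒  N1 = 1·19 = 19, N2 = 1·10 = 10 (N1 ≤ 40, N2 ≤ 30, N2 ≠ N1 ✓), N3 = 19 + 2·10 = 39
check: N1/(N1+N3) with N1 = 19, N3 = 39 gives 19/58; |achieved − target| = 0 ≤ 19/5800 ✓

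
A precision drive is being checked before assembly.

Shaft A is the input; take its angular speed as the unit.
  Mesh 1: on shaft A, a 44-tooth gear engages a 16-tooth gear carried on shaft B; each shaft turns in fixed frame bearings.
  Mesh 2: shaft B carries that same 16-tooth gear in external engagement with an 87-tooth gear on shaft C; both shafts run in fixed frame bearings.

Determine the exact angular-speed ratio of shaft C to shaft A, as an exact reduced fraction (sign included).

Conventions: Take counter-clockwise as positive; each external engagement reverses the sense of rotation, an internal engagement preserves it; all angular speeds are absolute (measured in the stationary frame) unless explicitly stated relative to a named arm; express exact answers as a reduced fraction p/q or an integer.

class = fixed-axis compound train [2 meshes; 2 ratios multiply, 2 sense flips]
mesh 1 [44T→16T]: running ratio 11/4, sense −
mesh 2 [16T→87T]: running ratio 44/87, sense +
ω_out/ω_in = 44/87

44/87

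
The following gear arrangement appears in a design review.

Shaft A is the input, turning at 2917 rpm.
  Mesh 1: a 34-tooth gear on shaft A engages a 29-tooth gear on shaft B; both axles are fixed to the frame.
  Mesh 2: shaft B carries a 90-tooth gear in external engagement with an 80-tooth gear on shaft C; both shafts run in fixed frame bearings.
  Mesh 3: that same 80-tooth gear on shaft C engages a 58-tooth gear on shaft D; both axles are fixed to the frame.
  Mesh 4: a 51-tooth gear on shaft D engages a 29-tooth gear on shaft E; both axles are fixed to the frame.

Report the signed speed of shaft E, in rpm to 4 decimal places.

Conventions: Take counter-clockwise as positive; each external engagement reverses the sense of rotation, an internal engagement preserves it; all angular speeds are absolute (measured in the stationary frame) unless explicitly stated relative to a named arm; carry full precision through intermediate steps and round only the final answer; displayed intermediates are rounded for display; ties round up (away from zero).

recognized (5 fixed axles, 4 meshes): fixed-axis compound train
mesh 1 [34T→29T]: ω = 2917.0000×34/29 = 3419.9310 rpm, sense flips to −
mesh 2 [90T→80T]: ω = 3419.9310×90/80 = 3847.4224 rpm, sense flips to +
mesh 3 [80T→58T]: ω = 3847.4224×80/58 = 5306.7895 rpm, sense flips to −
mesh 4 [51T→29T]: ω = 5306.7895×51/29 = 9332.6299 rpm, sense flips to +
signed output speed = +9332.6299 rpm

+9332.6299 rpm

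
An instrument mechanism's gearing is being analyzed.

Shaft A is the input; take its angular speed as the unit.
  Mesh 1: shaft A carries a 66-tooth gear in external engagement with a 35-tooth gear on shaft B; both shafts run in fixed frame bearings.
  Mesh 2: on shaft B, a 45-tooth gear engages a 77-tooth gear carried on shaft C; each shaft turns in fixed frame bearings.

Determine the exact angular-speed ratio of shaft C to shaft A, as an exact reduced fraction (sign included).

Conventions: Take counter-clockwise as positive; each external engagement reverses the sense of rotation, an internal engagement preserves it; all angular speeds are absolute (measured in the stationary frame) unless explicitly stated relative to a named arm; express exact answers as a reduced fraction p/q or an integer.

54/49

class = fixed-axis compound train [2 meshes; 2 ratios multiply, 2 sense flips]
mesh 1 [66T→35T]: running ratio 66/35, sense −
mesh 2 [45T→77T]: running ratio 54/49, sense +
ω_out/ω_in = 54/49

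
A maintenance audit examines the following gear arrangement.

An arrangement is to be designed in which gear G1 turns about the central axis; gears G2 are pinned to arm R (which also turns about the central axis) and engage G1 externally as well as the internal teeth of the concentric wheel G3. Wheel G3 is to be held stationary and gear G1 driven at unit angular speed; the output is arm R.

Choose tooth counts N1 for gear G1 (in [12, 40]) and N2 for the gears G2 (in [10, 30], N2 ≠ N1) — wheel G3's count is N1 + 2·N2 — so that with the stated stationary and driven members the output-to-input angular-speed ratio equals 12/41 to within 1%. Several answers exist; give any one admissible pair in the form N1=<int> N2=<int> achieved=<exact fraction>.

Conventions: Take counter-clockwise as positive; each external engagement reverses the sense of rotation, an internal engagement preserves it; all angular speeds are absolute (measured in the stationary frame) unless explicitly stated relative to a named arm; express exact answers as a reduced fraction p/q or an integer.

N1=24 N2=17 achieved=12/41

planetary set to be sized for 12/41 (Willis relation)
Willis with ω_ring = 0: ω_arm/ω_sun = N1/(N1+N3); set equal to 12/41  ⇒  N3/N1 = 1/(12/41) − 1 = 29/12
N3 = N1 + 2·N2  ⇒  N2/N1 = (N3/N1 − 1)/2 = (29/12 − 1)/2 = 17/24
smallest multiple with N1 ≥ 12 and N2 ≥ 10: k = 1  ⇒  N1 = 1·24 = 24, N2 = 1·17 = 17 (N1 ≤ 40, N2 ≤ 30, N2 ≠ N1 ✓), N3 = 24 + 2·17 = 58
check: N1/(N1+N3) with N1 = 24, N3 = 58 gives 12/41; |achieved − target| = 0 ≤ 3/1025 ✓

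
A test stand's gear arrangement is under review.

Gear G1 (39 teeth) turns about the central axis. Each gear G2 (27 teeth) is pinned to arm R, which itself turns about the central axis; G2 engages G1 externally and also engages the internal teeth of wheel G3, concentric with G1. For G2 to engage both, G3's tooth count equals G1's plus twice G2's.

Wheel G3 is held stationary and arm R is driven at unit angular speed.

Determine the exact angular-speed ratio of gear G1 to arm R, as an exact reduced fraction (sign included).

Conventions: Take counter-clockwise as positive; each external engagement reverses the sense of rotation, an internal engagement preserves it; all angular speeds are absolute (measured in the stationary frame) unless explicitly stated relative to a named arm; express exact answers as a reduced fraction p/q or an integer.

planetary set (39T centre, 27T on arm, 93T internal) — Willis relation
ring teeth: 39 + 2·27 = 93
39(ω_sun−ω_arm) = −93(ω_ring−ω_arm),  ω_ring = 0, ω_arm = 1
ω_sun = 1 − (93/39)(0−1) = 44/13
ω_out/ω_in = 44/13

44/13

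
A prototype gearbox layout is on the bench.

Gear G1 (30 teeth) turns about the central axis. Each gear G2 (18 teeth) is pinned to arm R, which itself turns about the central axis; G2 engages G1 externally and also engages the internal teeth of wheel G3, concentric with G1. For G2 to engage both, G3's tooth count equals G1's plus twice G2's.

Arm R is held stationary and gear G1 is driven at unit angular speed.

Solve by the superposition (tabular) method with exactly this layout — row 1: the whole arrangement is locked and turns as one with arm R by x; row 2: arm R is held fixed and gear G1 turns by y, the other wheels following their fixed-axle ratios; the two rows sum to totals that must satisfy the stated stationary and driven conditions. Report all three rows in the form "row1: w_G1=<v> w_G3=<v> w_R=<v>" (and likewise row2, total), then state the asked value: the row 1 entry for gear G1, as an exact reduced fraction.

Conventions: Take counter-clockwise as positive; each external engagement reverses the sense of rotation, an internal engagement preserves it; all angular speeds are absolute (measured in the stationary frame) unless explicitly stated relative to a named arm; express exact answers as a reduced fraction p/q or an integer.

row1: w_G1=0 w_G3=0 w_R=0
row2: w_G1=1 w_G3=-5/11 w_R=0
total: w_G1=1 w_G3=-5/11 w_R=0
asked value: 0

recognized (axles ride arm R): planetary set, 30/18/66 teeth
superposition row 1 [locked train]: every member turns x
superposition row 2 [arm held]: sun y, ring −(30/66)·y, arm 0
boundary: total ω_arm = x = 0 and total ω_sun = x + y = 1  ⇒  y = 1, x = 0
row 2 ring = −(30/66)·1 = -5/11
totals (row 1 + row 2): sun 0 + 1 = 1, ring 0 + (-5/11) = -5/11, arm 0 + 0 = 0
asked cell (row1, sun) = 0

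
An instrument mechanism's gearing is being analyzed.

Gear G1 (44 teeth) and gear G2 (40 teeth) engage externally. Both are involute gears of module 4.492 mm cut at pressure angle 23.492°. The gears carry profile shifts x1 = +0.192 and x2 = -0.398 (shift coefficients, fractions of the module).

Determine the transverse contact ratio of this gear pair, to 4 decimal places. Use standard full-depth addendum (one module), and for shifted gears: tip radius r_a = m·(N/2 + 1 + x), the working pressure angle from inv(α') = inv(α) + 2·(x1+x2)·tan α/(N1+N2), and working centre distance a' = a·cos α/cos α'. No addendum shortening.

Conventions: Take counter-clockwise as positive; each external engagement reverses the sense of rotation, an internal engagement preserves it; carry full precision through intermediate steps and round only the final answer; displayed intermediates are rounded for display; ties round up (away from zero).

1.5985

class = single-mesh tooth geometry [involute pair 44T × 40T, m = 4.492]
base radii: r_b1 = 90.633046, r_b2 = 82.393678
tip radii: r_a1 = 104.178464, r_a2 = 92.544184
inv(α') = inv(23.492°) + 2·(+0.192-0.398)·tan α/(44+40) = 0.02250178  ⇒  α' = 22.82447°
a' = a·cos α / cos α' = 188.6640·cos 23.492°/cos 22.82447° = 187.726135
action lengths: √(r_a1²−r_b1²) = 51.369284, √(r_a2²−r_b2²) = 42.139148
base pitch p_b = π·m·cos α = 12.942369
CR = (51.369284 + 42.139148 − 187.726135·sin 22.82447°)/12.942369 = 1.598450
contact ratio ≈ 1.5985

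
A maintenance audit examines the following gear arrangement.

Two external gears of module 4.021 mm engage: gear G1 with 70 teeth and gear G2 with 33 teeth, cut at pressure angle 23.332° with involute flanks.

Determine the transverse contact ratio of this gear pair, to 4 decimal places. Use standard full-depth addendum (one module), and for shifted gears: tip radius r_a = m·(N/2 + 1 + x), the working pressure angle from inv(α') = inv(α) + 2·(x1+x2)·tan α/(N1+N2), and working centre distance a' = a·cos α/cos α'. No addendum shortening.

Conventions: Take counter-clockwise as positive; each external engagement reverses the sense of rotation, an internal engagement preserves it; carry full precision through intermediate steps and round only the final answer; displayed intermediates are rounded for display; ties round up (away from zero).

1.5888

single-mesh involute tooth geometry (70T engaging 33T at module 4.021)
base radii: r_b1 = 129.226441, r_b2 = 60.921036
tip radii: r_a1 = 144.756000, r_a2 = 70.367500
no profile shift: α' = α, a' = a
action lengths: √(r_a1²−r_b1²) = 65.229031, √(r_a2²−r_b2²) = 35.216649
base pitch p_b = π·m·cos α = 11.599338
CR = (65.229031 + 35.216649 − 207.081500·sin 23.33200°)/11.599338 = 1.588825
contact ratio ≈ 1.5888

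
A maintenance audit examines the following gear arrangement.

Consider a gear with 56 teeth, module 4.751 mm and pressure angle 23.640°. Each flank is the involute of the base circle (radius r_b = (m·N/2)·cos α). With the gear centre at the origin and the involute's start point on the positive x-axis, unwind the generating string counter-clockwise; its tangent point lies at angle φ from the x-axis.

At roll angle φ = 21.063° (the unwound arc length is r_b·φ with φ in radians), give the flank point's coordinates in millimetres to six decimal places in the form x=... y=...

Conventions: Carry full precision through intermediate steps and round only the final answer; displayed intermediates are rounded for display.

x=129.823170 y=1.990989

topology: single-mesh involute geometry — m = 4.751, N = 56
pitch radius r_p = m·N/2 = 4.751·56/2 = 133.028000
base radius r_b = r_p·cos α = 133.028000·cos 23.640° = 121.864691
roll angle φ = 21.063° = 0.36761870 rad
x = r_b·(cos φ + φ·sin φ) = 129.823170
y = r_b·(sin φ − φ·cos φ) = 1.990989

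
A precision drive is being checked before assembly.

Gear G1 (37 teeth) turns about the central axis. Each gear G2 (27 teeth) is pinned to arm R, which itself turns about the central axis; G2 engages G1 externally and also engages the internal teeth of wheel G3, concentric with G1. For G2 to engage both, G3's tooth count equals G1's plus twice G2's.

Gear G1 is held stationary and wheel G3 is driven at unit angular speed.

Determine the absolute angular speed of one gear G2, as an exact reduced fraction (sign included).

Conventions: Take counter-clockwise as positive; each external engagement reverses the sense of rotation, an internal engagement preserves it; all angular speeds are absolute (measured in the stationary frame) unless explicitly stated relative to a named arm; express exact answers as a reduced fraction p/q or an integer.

91/54

planetary set (37T centre, 27T on arm, 91T internal) — Willis relation
ring teeth: 37 + 2·27 = 91
37(ω_sun−ω_arm) = −91(ω_ring−ω_arm),  ω_sun = 0, ω_ring = 1
37(0−ω_arm) = −91(1−ω_arm)  ⇒  128·ω_arm = 91  ⇒  ω_arm = 91/128
sun–planet mesh: 37·(0−91/128) = −27·(ω_p−ω_arm)  ⇒  ω_p−ω_arm = 3367/3456
ω_p = 91/128 + 3367/3456 = 91/54
exact speed ratio = 91/54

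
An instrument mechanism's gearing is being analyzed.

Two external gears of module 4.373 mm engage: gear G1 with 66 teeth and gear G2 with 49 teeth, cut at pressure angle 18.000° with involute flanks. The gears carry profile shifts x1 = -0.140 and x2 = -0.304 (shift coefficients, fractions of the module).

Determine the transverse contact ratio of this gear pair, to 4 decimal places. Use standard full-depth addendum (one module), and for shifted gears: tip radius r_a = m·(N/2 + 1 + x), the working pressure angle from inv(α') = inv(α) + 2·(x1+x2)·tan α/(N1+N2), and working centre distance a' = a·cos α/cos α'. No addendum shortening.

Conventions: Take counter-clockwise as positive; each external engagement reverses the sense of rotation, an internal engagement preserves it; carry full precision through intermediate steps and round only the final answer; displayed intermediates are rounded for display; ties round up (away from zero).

2.0364

single-mesh involute tooth geometry (66T engaging 49T at module 4.373)
base radii: r_b1 = 137.246015, r_b2 = 101.894769
tip radii: r_a1 = 148.069780, r_a2 = 110.182108
inv(α') = inv(18.000°) + 2·(-0.140-0.304)·tan α/(66+49) = 0.00825149  ⇒  α' = 16.51130°
a' = a·cos α / cos α' = 251.4475·cos 18.000°/cos 16.51130° = 249.426196
action lengths: √(r_a1²−r_b1²) = 55.571496, √(r_a2²−r_b2²) = 41.923180
base pitch p_b = π·m·cos α = 13.065790
CR = (55.571496 + 41.923180 − 249.426196·sin 16.51130°)/13.065790 = 2.036359
contact ratio ≈ 2.0364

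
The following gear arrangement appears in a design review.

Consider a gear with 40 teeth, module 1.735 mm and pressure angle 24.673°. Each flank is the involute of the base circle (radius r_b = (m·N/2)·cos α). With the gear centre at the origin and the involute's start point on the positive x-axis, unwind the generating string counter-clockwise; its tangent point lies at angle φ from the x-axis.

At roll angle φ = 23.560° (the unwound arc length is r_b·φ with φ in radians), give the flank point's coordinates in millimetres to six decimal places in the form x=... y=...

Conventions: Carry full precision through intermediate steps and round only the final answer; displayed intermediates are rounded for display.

recognized (one wheel, involute flank): single-mesh tooth geometry, m = 1.735, N = 40
pitch radius r_p = m·N/2 = 1.735·40/2 = 34.700000
base radius r_b = r_p·cos α = 34.700000·cos 24.673° = 31.532063
roll angle φ = 23.560° = 0.41119957 rad
x = r_b·(cos φ + φ·sin φ) = 34.086231
y = r_b·(sin φ − φ·cos φ) = 0.718502

x=34.086231 y=0.718502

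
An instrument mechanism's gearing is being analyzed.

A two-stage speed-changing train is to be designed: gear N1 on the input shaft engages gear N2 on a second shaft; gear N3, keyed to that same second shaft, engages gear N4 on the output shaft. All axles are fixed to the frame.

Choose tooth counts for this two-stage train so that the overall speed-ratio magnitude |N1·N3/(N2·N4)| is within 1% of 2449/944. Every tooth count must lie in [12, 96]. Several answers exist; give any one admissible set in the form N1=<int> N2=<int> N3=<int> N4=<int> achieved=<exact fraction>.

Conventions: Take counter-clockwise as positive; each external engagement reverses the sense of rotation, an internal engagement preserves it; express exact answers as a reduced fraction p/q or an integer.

2-stage fixed-axis compound train for ratio 2449/944
target = 2449/944 in lowest terms: an exact hit needs N1·N3 = k·2449 and N2·N4 = k·944 for one integer k, every count in [12, 96]; additionally prefer no 1:1 stage (N1 ≠ N2, N3 ≠ N4)
k = 1: N1·N3 = 2449 = 31·79, N2·N4 = 944 = 16·59
achieved = 31·79/(16·59) = 2449/944; |achieved − target| = 0 ≤ 2449/94400 ✓

N1=31 N2=16 N3=79 N4=59 achieved=2449/944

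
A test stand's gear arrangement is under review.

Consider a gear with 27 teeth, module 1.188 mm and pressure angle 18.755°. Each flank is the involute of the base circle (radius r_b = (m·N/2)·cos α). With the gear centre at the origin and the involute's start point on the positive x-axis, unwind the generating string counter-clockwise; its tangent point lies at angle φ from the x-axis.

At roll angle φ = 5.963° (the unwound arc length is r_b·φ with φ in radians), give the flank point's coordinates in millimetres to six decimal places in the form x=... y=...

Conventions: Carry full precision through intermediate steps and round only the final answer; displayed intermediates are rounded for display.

x=15.268438 y=0.005700

topology: single-mesh involute geometry — m = 1.188, N = 27
pitch radius r_p = m·N/2 = 1.188·27/2 = 16.038000
base radius r_b = r_p·cos α = 16.038000·cos 18.755° = 15.186415
roll angle φ = 5.963° = 0.10407398 rad
x = r_b·(cos φ + φ·sin φ) = 15.268438
y = r_b·(sin φ − φ·cos φ) = 0.005700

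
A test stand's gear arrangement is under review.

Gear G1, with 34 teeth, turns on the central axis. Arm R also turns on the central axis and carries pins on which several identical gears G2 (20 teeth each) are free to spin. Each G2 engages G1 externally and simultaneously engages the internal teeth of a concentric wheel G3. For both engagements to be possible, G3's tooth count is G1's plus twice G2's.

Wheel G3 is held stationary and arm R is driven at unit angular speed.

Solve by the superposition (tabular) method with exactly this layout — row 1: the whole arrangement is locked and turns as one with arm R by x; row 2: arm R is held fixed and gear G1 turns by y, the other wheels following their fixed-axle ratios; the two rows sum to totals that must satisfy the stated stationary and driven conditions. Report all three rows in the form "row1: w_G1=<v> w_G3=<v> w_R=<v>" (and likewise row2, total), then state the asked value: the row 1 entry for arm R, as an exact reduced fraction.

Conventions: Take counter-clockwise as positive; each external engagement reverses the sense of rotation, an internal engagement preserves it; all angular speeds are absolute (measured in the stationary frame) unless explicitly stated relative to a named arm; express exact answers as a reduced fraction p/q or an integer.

row1: w_G1=1 w_G3=1 w_R=1
row2: w_G1=37/17 w_G3=-1 w_R=0
total: w_G1=54/17 w_G3=0 w_R=1
asked value: 1

class = planetary set [G3 = 34+2·20 = 74; Willis about the carrier]
row 1 — lock + rotate with arm: ω_sun = ω_ring = ω_arm = x
row 2 (arm held, sun turns y): ω_ring = −(34/74)·y, ω_arm = 0
boundary: total ω_ring = x − (34/74)·y = 0 and total ω_arm = x = 1  ⇒  y = 37/17, x = 1
row 2 ring = −(34/74)·37/17 = -1
totals (row 1 + row 2): sun 1 + 37/17 = 54/17, ring 1 + (-1) = 0, arm 1 + 0 = 1
asked cell (row1, arm) = 1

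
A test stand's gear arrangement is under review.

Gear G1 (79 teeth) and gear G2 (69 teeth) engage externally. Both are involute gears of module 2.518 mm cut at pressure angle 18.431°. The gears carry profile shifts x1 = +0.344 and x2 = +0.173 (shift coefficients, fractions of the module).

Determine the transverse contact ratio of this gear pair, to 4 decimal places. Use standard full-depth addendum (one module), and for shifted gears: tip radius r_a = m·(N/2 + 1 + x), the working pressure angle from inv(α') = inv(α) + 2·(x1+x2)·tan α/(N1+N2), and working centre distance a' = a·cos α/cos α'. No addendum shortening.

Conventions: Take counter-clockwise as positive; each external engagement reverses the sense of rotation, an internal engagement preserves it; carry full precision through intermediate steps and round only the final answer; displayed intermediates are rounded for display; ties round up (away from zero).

single-mesh involute tooth geometry (79T engaging 69T at module 2.518)
base radii: r_b1 = 94.359157, r_b2 = 82.414960
tip radii: r_a1 = 102.845192, r_a2 = 89.824614
inv(α') = inv(18.431°) + 2·(+0.344+0.173)·tan α/(79+69) = 0.01390342  ⇒  α' = 19.55650°
a' = a·cos α / cos α' = 186.3320·cos 18.431°/cos 19.55650° = 187.596193
action lengths: √(r_a1²−r_b1²) = 40.908227, √(r_a2²−r_b2²) = 35.724441
base pitch p_b = π·m·cos α = 7.504760
CR = (40.908227 + 35.724441 − 187.596193·sin 19.55650°)/7.504760 = 1.843819
contact ratio ≈ 1.8438

1.8438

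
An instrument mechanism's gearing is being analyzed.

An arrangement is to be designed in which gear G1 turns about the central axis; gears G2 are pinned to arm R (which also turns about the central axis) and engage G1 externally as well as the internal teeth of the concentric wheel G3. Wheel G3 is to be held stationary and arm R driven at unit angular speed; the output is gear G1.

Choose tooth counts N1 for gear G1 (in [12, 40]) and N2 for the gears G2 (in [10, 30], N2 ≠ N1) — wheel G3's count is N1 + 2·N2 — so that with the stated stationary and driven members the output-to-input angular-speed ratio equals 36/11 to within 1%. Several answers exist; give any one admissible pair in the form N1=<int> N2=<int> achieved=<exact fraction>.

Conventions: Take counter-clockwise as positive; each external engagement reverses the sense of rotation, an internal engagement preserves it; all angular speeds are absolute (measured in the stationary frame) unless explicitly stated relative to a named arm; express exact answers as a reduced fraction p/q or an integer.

N1=22 N2=14 achieved=36/11

class = planetary set [ratio 36/11 wanted; Willis about the carrier]
Willis with ω_ring = 0: ω_sun/ω_arm = (N1+N3)/N1; set equal to 36/11  ⇒  N3/N1 = 36/11 − 1 = 25/11
N3 = N1 + 2·N2  ⇒  N2/N1 = (N3/N1 − 1)/2 = (25/11 − 1)/2 = 7/11
smallest multiple with N1 ≥ 12 and N2 ≥ 10: k = 2  ⇒  N1 = 2·11 = 22, N2 = 2·7 = 14 (N1 ≤ 40, N2 ≤ 30, N2 ≠ N1 ✓), N3 = 22 + 2·14 = 50
check: (N1+N3)/N1 with N1 = 22, N3 = 50 gives 36/11; |achieved − target| = 0 ≤ 9/275 ✓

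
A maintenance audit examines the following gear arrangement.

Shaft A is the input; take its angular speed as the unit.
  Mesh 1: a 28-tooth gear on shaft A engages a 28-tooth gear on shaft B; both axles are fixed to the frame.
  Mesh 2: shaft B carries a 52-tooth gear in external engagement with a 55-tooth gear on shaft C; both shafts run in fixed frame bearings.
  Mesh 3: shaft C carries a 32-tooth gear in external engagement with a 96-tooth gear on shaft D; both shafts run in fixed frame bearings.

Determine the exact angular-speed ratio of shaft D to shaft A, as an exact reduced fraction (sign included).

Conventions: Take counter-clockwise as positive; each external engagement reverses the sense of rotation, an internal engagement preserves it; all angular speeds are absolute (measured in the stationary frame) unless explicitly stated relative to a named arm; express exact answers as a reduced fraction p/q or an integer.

-52/165

class = fixed-axis compound train [3 meshes; 3 ratios multiply, 3 sense flips]
mesh 1 [28T→28T]: running ratio 1, sense −
mesh 2 [52T→55T]: running ratio 52/55, sense +
mesh 3 [32T→96T]: running ratio 52/165, sense −
ω_out/ω_in = -52/165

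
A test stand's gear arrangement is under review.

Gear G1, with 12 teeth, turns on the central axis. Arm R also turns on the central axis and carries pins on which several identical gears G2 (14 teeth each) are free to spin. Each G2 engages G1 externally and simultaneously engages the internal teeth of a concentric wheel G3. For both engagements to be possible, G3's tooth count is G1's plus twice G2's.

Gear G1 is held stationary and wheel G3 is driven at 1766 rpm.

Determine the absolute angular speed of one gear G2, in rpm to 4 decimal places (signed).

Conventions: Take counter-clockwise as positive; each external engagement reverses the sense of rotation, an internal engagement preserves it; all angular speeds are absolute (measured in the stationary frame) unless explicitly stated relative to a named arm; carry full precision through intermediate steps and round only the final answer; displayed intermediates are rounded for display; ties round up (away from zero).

recognized (axles ride arm R): planetary set, 12/14/40 teeth
normalise by the input: solve with ω_ring = 1, then scale by 1766 rpm
ring teeth: 12 + 2·14 = 40
12(ω_sun−ω_arm) = −40(ω_ring−ω_arm),  ω_sun = 0, ω_ring = 1
12(0−ω_arm) = −40(1−ω_arm)  ⇒  52·ω_arm = 40  ⇒  ω_arm = 10/13
sun–planet mesh: 12·(0−10/13) = −14·(ω_p−ω_arm)  ⇒  ω_p−ω_arm = 60/91
ω_p = 10/13 + 60/91 = 10/7
scale: ω_p = 10/7 × 1766 rpm = +2522.8571 rpm

+2522.8571 rpm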